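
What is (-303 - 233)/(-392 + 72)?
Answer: 67/40 ≈ 1.6750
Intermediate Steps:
(-303 - 233)/(-392 + 72) = -536/(-320) = -536*(-1/320) = 67/40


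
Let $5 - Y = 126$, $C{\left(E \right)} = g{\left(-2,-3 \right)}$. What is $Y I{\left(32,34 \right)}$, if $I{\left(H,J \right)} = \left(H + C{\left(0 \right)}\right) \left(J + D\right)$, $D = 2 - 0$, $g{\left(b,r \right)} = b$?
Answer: $-130680$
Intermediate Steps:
$C{\left(E \right)} = -2$
$D = 2$ ($D = 2 + 0 = 2$)
$Y = -121$ ($Y = 5 - 126 = -121$)
$I{\left(H,J \right)} = \left(-2 + H\right) \left(2 + J\right)$ ($I{\left(H,J \right)} = \left(H - 2\right) \left(J + 2\right) = \left(-2 + H\right) \left(2 + J\right)$)
$Y I{\left(32,34 \right)} = - 121 \left(-4 - 68 + 2 \cdot 32 + 32 \cdot 34\right) = - 121 \left(-4 - 68 + 64 + 1088\right) = \left(-121\right) 1080 = -130680$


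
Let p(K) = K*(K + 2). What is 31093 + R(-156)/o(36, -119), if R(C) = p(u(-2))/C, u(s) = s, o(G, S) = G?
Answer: 31093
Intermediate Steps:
p(K) = K*(2 + K)
R(C) = 0 (R(C) = (-2*(2 - 2))/C = (-2*0)/C = 0/C = 0)
31093 + R(-156)/o(36, -119) = 31093 + 0/36 = 31093 + 0*(1/36) = 31093 + 0 = 31093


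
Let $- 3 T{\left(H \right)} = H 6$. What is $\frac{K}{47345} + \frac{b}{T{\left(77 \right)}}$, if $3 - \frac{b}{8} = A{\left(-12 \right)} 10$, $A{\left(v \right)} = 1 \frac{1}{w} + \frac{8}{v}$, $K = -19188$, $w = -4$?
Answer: $- \frac{11344798}{10936695} \approx -1.0373$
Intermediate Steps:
$A{\left(v \right)} = - \frac{1}{4} + \frac{8}{v}$ ($A{\left(v \right)} = 1 \frac{1}{-4} + \frac{8}{v} = 1 \left(- \frac{1}{4}\right) + \frac{8}{v} = - \frac{1}{4} + \frac{8}{v}$)
$T{\left(H \right)} = - 2 H$ ($T{\left(H \right)} = - \frac{H 6}{3} = - \frac{6 H}{3} = - 2 H$)
$b = \frac{292}{3}$ ($b = 24 - 8 \frac{32 - -12}{4 \left(-12\right)} 10 = 24 - 8 \cdot \frac{1}{4} \left(- \frac{1}{12}\right) \left(32 + 12\right) 10 = 24 - 8 \cdot \frac{1}{4} \left(- \frac{1}{12}\right) 44 \cdot 10 = 24 - 8 \left(\left(- \frac{11}{12}\right) 10\right) = 24 - - \frac{220}{3} = 24 + \frac{220}{3} = \frac{292}{3} \approx 97.333$)
$\frac{K}{47345} + \frac{b}{T{\left(77 \right)}} = - \frac{19188}{47345} + \frac{292}{3 \left(\left(-2\right) 77\right)} = \left(-19188\right) \frac{1}{47345} + \frac{292}{3 \left(-154\right)} = - \frac{19188}{47345} + \frac{292}{3} \left(- \frac{1}{154}\right) = - \frac{19188}{47345} - \frac{146}{231} = - \frac{11344798}{10936695}$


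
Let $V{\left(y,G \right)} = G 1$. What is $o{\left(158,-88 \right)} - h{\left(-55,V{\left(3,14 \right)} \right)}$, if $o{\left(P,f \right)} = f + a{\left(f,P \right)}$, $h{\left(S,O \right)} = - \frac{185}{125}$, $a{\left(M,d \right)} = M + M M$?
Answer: $\frac{189237}{25} \approx 7569.5$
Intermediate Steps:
$a{\left(M,d \right)} = M + M^{2}$
$V{\left(y,G \right)} = G$
$h{\left(S,O \right)} = - \frac{37}{25}$ ($h{\left(S,O \right)} = \left(-185\right) \frac{1}{125} = - \frac{37}{25}$)
$o{\left(P,f \right)} = f + f \left(1 + f\right)$
$o{\left(158,-88 \right)} - h{\left(-55,V{\left(3,14 \right)} \right)} = - 88 \left(2 - 88\right) - - \frac{37}{25} = \left(-88\right) \left(-86\right) + \frac{37}{25} = 7568 + \frac{37}{25} = \frac{189237}{25}$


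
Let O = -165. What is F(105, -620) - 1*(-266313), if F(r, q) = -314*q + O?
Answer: 460828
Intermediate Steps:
F(r, q) = -165 - 314*q (F(r, q) = -314*q - 165 = -165 - 314*q)
F(105, -620) - 1*(-266313) = (-165 - 314*(-620)) - 1*(-266313) = (-165 + 194680) + 266313 = 194515 + 266313 = 460828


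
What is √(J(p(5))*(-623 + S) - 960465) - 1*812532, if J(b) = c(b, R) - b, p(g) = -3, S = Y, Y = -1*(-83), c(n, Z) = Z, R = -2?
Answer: -812532 + I*√961005 ≈ -8.1253e+5 + 980.31*I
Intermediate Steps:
Y = 83
S = 83
J(b) = -2 - b
√(J(p(5))*(-623 + S) - 960465) - 1*812532 = √((-2 - 1*(-3))*(-623 + 83) - 960465) - 1*812532 = √((-2 + 3)*(-540) - 960465) - 812532 = √(1*(-540) - 960465) - 812532 = √(-540 - 960465) - 812532 = √(-961005) - 812532 = I*√961005 - 812532 = -812532 + I*√961005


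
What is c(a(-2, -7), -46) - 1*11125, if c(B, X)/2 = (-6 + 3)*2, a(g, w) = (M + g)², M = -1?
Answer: -11137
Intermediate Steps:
a(g, w) = (-1 + g)²
c(B, X) = -12 (c(B, X) = 2*((-6 + 3)*2) = 2*(-3*2) = 2*(-6) = -12)
c(a(-2, -7), -46) - 1*11125 = -12 - 1*11125 = -12 - 11125 = -11137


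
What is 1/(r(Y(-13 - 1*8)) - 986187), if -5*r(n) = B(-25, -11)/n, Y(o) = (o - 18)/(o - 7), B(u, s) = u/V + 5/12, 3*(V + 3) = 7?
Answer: -9/8875732 ≈ -1.0140e-6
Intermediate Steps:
V = -⅔ (V = -3 + (⅓)*7 = -3 + 7/3 = -⅔ ≈ -0.66667)
B(u, s) = 5/12 - 3*u/2 (B(u, s) = u/(-⅔) + 5/12 = u*(-3/2) + 5*(1/12) = -3*u/2 + 5/12 = 5/12 - 3*u/2)
Y(o) = (-18 + o)/(-7 + o)
r(n) = -91/(12*n) (r(n) = -(5/12 - 3/2*(-25))/(5*n) = -(5/12 + 75/2)/(5*n) = -91/(12*n))
1/(r(Y(-13 - 1*8)) - 986187) = 1/(-91*(-7 + (-13 - 1*8))/(-18 + (-13 - 1*8))/12 - 986187) = 1/(-91*(-7 + (-13 - 8))/(-18 + (-13 - 8))/12 - 986187) = 1/(-91*(-7 - 21)/(-18 - 21)/12 - 986187) = 1/(-91/(12*(-39/(-28))) - 986187) = 1/(-91/(12*((-1/28*(-39)))) - 986187) = 1/(-91/(12*39/28) - 986187) = 1/(-91/12*28/39 - 986187) = 1/(-49/9 - 986187) = 1/(-8875732/9) = -9/8875732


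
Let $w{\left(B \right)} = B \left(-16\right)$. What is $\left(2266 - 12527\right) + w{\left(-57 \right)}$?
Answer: $-9349$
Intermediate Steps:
$w{\left(B \right)} = - 16 B$
$\left(2266 - 12527\right) + w{\left(-57 \right)} = \left(2266 - 12527\right) - -912 = -10261 + 912 = -9349$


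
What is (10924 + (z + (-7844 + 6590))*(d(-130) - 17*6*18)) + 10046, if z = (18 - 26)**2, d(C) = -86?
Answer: 2308150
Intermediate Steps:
z = 64 (z = (-8)**2 = 64)
(10924 + (z + (-7844 + 6590))*(d(-130) - 17*6*18)) + 10046 = (10924 + (64 + (-7844 + 6590))*(-86 - 17*6*18)) + 10046 = (10924 + (64 - 1254)*(-86 - 102*18)) + 10046 = (10924 - 1190*(-86 - 1836)) + 10046 = (10924 - 1190*(-1922)) + 10046 = (10924 + 2287180) + 10046 = 2298104 + 10046 = 2308150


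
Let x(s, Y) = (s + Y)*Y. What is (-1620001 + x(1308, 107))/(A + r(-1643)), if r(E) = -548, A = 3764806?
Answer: -734298/1882129 ≈ -0.39014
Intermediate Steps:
x(s, Y) = Y*(Y + s) (x(s, Y) = (Y + s)*Y = Y*(Y + s))
(-1620001 + x(1308, 107))/(A + r(-1643)) = (-1620001 + 107*(107 + 1308))/(3764806 - 548) = (-1620001 + 107*1415)/3764258 = (-1620001 + 151405)*(1/3764258) = -1468596*1/3764258 = -734298/1882129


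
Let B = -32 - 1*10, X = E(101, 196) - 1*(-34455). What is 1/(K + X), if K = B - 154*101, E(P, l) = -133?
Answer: 1/18726 ≈ 5.3402e-5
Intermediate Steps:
X = 34322 (X = -133 - 1*(-34455) = -133 + 34455 = 34322)
B = -42 (B = -32 - 10 = -42)
K = -15596 (K = -42 - 154*101 = -42 - 15554 = -15596)
1/(K + X) = 1/(-15596 + 34322) = 1/18726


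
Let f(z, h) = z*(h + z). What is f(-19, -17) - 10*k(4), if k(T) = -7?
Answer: 754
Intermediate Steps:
f(-19, -17) - 10*k(4) = -19*(-17 - 19) - 10*(-7) = -19*(-36) + 70 = 684 + 70 = 754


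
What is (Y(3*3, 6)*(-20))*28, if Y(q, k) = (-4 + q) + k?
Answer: -6160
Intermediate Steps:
Y(q, k) = -4 + k + q
(Y(3*3, 6)*(-20))*28 = ((-4 + 6 + 3*3)*(-20))*28 = ((-4 + 6 + 9)*(-20))*28 = (11*(-20))*28 = -220*28 = -6160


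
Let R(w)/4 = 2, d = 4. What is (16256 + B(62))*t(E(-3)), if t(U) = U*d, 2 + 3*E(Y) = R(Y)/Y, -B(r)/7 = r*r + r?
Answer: 620816/9 ≈ 68980.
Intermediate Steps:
R(w) = 8 (R(w) = 4*2 = 8)
B(r) = -7*r - 7*r² (B(r) = -7*(r*r + r) = -7*(r² + r) = -7*(r + r²) = -7*r - 7*r²)
E(Y) = -⅔ + 8/(3*Y) (E(Y) = -⅔ + (8/Y)/3 = -⅔ + 8/(3*Y))
t(U) = 4*U (t(U) = U*4 = 4*U)
(16256 + B(62))*t(E(-3)) = (16256 - 7*62*(1 + 62))*(4*((⅔)*(4 - 1*(-3))/(-3))) = (16256 - 7*62*63)*(4*((⅔)*(-⅓)*(4 + 3))) = (16256 - 27342)*(4*((⅔)*(-⅓)*7)) = -44344*(-14)/9 = -11086*(-56/9) = 620816/9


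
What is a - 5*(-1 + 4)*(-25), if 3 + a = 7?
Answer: 379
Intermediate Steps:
a = 4 (a = -3 + 7 = 4)
a - 5*(-1 + 4)*(-25) = 4 - 5*(-1 + 4)*(-25) = 4 - 5*3*(-25) = 4 - 15*(-25) = 4 + 375 = 379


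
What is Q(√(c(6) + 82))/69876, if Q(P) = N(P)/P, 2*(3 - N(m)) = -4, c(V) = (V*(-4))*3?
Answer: √10/139752 ≈ 2.2628e-5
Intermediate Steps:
c(V) = -12*V (c(V) = -4*V*3 = -12*V)
N(m) = 5 (N(m) = 3 - ½*(-4) = 3 + 2 = 5)
Q(P) = 5/P
Q(√(c(6) + 82))/69876 = (5/(√(-12*6 + 82)))/69876 = (5/(√(-72 + 82)))*(1/69876) = (5/(√10))*(1/69876) = (5*(√10/10))*(1/69876) = (√10/2)*(1/69876) = √10/139752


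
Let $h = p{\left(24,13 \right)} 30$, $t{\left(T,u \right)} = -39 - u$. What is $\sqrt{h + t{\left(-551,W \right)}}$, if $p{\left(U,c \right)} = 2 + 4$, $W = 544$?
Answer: $i \sqrt{403} \approx 20.075 i$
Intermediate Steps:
$p{\left(U,c \right)} = 6$
$h = 180$ ($h = 6 \cdot 30 = 180$)
$\sqrt{h + t{\left(-551,W \right)}} = \sqrt{180 - 583} = \sqrt{-403} = i \sqrt{403}$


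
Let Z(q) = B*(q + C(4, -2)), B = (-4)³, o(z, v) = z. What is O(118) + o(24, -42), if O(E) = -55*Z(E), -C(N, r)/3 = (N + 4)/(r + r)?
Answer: 436504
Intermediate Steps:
C(N, r) = -3*(4 + N)/(2*r) (C(N, r) = -3*(N + 4)/(r + r) = -3*(4 + N)/(2*r))
B = -64
Z(q) = -384 - 64*q (Z(q) = -64*(q + (3/2)*(-4 - 1*4)/(-2)) = -64*(q + (3/2)*(-½)*(-4 - 4)) = -64*(q + (3/2)*(-½)*(-8)) = -64*(q + 6) = -64*(6 + q) = -384 - 64*q)
O(E) = 21120 + 3520*E (O(E) = -55*(-384 - 64*E) = 21120 + 3520*E)
O(118) + o(24, -42) = (21120 + 3520*118) + 24 = (21120 + 415360) + 24 = 436480 + 24 = 436504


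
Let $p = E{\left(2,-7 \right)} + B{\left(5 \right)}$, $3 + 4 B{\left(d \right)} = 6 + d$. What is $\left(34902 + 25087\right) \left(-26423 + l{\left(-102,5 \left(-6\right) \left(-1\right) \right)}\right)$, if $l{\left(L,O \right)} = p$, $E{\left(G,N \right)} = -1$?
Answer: $-1585029358$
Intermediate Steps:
$B{\left(d \right)} = \frac{3}{4} + \frac{d}{4}$ ($B{\left(d \right)} = - \frac{3}{4} + \frac{6 + d}{4} = - \frac{3}{4} + \left(\frac{3}{2} + \frac{d}{4}\right) = \frac{3}{4} + \frac{d}{4}$)
$p = 1$ ($p = -1 + \left(\frac{3}{4} + \frac{1}{4} \cdot 5\right) = -1 + \left(\frac{3}{4} + \frac{5}{4}\right) = -1 + 2 = 1$)
$l{\left(L,O \right)} = 1$
$\left(34902 + 25087\right) \left(-26423 + l{\left(-102,5 \left(-6\right) \left(-1\right) \right)}\right) = \left(34902 + 25087\right) \left(-26423 + 1\right) = 59989 \left(-26422\right) = -1585029358$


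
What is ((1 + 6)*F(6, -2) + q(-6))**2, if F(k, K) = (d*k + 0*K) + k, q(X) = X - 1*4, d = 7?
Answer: 106276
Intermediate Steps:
q(X) = -4 + X (q(X) = X - 4 = -4 + X)
F(k, K) = 8*k (F(k, K) = (7*k + 0*K) + k = (7*k + 0) + k = 7*k + k = 8*k)
((1 + 6)*F(6, -2) + q(-6))**2 = ((1 + 6)*(8*6) + (-4 - 6))**2 = (7*48 - 10)**2 = (336 - 10)**2 = 326**2 = 106276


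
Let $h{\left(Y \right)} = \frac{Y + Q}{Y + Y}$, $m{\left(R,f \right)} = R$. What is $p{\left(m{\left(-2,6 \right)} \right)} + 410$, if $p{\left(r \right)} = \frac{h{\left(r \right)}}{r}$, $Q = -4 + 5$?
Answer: $\frac{3279}{8} \approx 409.88$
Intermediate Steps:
$Q = 1$
$h{\left(Y \right)} = \frac{1 + Y}{2 Y}$ ($h{\left(Y \right)} = \frac{Y + 1}{Y + Y} = \frac{1 + Y}{2 Y}$)
$p{\left(r \right)} = \frac{1 + r}{2 r^{2}}$ ($p{\left(r \right)} = \frac{\frac{1}{2} \frac{1}{r} \left(1 + r\right)}{r} = \frac{1 + r}{2 r^{2}}$)
$p{\left(m{\left(-2,6 \right)} \right)} + 410 = \frac{1 - 2}{2 \cdot 4} + 410 = \frac{1}{2} \cdot \frac{1}{4} \left(-1\right) + 410 = - \frac{1}{8} + 410 = \frac{3279}{8}$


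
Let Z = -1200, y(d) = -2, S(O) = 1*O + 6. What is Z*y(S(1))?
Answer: 2400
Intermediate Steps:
S(O) = 6 + O (S(O) = O + 6 = 6 + O)
Z*y(S(1)) = -1200*(-2) = 2400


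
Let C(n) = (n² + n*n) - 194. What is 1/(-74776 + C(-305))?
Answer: 1/111080 ≈ 9.0025e-6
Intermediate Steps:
C(n) = -194 + 2*n² (C(n) = (n² + n²) - 194 = 2*n² - 194 = -194 + 2*n²)
1/(-74776 + C(-305)) = 1/(-74776 + (-194 + 2*(-305)²)) = 1/(-74776 + (-194 + 2*93025)) = 1/(-74776 + (-194 + 186050)) = 1/(-74776 + 185856) = 1/111080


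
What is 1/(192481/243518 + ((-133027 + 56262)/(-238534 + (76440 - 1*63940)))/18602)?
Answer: 511958176139212/404670282372189 ≈ 1.2651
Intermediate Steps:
1/(192481/243518 + ((-133027 + 56262)/(-238534 + (76440 - 1*63940)))/18602) = 1/(192481*(1/243518) - 76765/(-238534 + (76440 - 63940))*(1/18602)) = 1/(192481/243518 - 76765/(-238534 + 12500)*(1/18602)) = 1/(192481/243518 - 76765/(-226034)*(1/18602)) = 1/(192481/243518 - 76765*(-1/226034)*(1/18602)) = 1/(192481/243518 + (76765/226034)*(1/18602)) = 1/(192481/243518 + 76765/4204684468) = 1/(404670282372189/511958176139212) = 511958176139212/404670282372189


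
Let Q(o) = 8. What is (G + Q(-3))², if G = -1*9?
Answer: 1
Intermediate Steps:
G = -9
(G + Q(-3))² = (-9 + 8)² = (-1)² = 1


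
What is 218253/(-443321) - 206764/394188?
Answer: -44423884202/43687954587 ≈ -1.0168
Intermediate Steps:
218253/(-443321) - 206764/394188 = 218253*(-1/443321) - 206764*1/394188 = -218253/443321 - 51691/98547 = -44423884202/43687954587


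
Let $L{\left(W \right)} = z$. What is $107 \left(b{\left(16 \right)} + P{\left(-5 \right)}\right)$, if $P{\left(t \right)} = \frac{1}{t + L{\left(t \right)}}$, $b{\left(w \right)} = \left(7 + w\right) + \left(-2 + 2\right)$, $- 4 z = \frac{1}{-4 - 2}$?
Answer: $\frac{290291}{119} \approx 2439.4$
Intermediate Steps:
$z = \frac{1}{24}$ ($z = - \frac{1}{4 \left(-4 - 2\right)} = - \frac{1}{4 \left(-6\right)} = \left(- \frac{1}{4}\right) \left(- \frac{1}{6}\right) = \frac{1}{24} \approx 0.041667$)
$b{\left(w \right)} = 7 + w$ ($b{\left(w \right)} = \left(7 + w\right) + 0 = 7 + w$)
$L{\left(W \right)} = \frac{1}{24}$
$P{\left(t \right)} = \frac{1}{\frac{1}{24} + t}$ ($P{\left(t \right)} = \frac{1}{t + \frac{1}{24}} = \frac{1}{\frac{1}{24} + t}$)
$107 \left(b{\left(16 \right)} + P{\left(-5 \right)}\right) = 107 \left(\left(7 + 16\right) + \frac{24}{1 + 24 \left(-5\right)}\right) = 107 \left(23 + \frac{24}{1 - 120}\right) = 107 \left(23 + \frac{24}{-119}\right) = 107 \left(23 + 24 \left(- \frac{1}{119}\right)\right) = 107 \left(23 - \frac{24}{119}\right) = 107 \cdot \frac{2713}{119} = \frac{290291}{119}$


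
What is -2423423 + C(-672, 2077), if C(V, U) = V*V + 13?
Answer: -1971826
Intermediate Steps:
C(V, U) = 13 + V**2 (C(V, U) = V**2 + 13 = 13 + V**2)
-2423423 + C(-672, 2077) = -2423423 + (13 + (-672)**2) = -2423423 + (13 + 451584) = -2423423 + 451597 = -1971826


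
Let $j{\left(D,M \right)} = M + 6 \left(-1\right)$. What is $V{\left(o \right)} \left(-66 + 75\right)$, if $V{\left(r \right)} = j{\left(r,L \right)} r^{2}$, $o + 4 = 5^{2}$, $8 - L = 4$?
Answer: $-7938$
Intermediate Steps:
$L = 4$ ($L = 8 - 4 = 4$)
$j{\left(D,M \right)} = -6 + M$ ($j{\left(D,M \right)} = M - 6 = -6 + M$)
$o = 21$ ($o = -4 + 5^{2} = -4 + 25 = 21$)
$V{\left(r \right)} = - 2 r^{2}$ ($V{\left(r \right)} = \left(-6 + 4\right) r^{2} = - 2 r^{2}$)
$V{\left(o \right)} \left(-66 + 75\right) = - 2 \cdot 21^{2} \left(-66 + 75\right) = \left(-2\right) 441 \cdot 9 = \left(-882\right) 9 = -7938$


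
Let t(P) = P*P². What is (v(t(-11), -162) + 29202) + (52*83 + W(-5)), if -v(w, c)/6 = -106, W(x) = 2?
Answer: 34156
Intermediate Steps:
t(P) = P³
v(w, c) = 636 (v(w, c) = -6*(-106) = 636)
(v(t(-11), -162) + 29202) + (52*83 + W(-5)) = (636 + 29202) + (52*83 + 2) = 29838 + (4316 + 2) = 29838 + 4318 = 34156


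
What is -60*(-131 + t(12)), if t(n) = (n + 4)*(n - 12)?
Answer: 7860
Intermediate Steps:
t(n) = (-12 + n)*(4 + n) (t(n) = (4 + n)*(-12 + n) = (-12 + n)*(4 + n))
-60*(-131 + t(12)) = -60*(-131 + (-48 + 12**2 - 8*12)) = -60*(-131 + (-48 + 144 - 96)) = -60*(-131 + 0) = -60*(-131) = 7860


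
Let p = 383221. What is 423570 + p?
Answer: 806791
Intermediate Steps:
423570 + p = 423570 + 383221 = 806791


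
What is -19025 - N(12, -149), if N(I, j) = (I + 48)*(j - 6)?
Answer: -9725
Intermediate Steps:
N(I, j) = (-6 + j)*(48 + I) (N(I, j) = (48 + I)*(-6 + j) = (-6 + j)*(48 + I))
-19025 - N(12, -149) = -19025 - (-288 - 6*12 + 48*(-149) + 12*(-149)) = -19025 - (-288 - 72 - 7152 - 1788) = -19025 - 1*(-9300) = -19025 + 9300 = -9725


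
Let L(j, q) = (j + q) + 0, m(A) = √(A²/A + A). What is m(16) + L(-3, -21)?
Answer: -24 + 4*√2 ≈ -18.343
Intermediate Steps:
m(A) = √2*√A (m(A) = √(A + A) = √(2*A) = √2*√A)
L(j, q) = j + q
m(16) + L(-3, -21) = √2*√16 + (-3 - 21) = √2*4 - 24 = 4*√2 - 24 = -24 + 4*√2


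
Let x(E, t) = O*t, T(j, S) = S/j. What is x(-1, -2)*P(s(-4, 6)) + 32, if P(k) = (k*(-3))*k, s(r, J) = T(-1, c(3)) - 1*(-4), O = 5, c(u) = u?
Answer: 62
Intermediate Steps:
s(r, J) = 1 (s(r, J) = 3/(-1) - 1*(-4) = 3*(-1) + 4 = -3 + 4 = 1)
x(E, t) = 5*t
P(k) = -3*k**2 (P(k) = (-3*k)*k = -3*k**2)
x(-1, -2)*P(s(-4, 6)) + 32 = (5*(-2))*(-3*1**2) + 32 = -(-30) + 32 = -10*(-3) + 32 = 30 + 32 = 62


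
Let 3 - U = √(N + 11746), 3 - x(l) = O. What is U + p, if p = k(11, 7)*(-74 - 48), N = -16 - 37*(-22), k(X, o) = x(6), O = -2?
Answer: -719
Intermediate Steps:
x(l) = 5 (x(l) = 3 - 1*(-2) = 3 + 2 = 5)
k(X, o) = 5
N = 798 (N = -16 + 814 = 798)
p = -610 (p = 5*(-74 - 48) = 5*(-122) = -610)
U = -109 (U = 3 - √(798 + 11746) = 3 - √12544 = 3 - 1*112 = 3 - 112 = -109)
U + p = -109 - 610 = -719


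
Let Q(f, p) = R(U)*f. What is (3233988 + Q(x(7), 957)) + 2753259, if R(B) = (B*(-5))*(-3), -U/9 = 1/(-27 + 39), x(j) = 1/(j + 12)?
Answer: 455030727/76 ≈ 5.9872e+6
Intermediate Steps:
x(j) = 1/(12 + j)
U = -¾ (U = -9/(-27 + 39) = -9/12 = -9*1/12 = -¾ ≈ -0.75000)
R(B) = 15*B (R(B) = -5*B*(-3) = 15*B)
Q(f, p) = -45*f/4 (Q(f, p) = (15*(-¾))*f = -45*f/4)
(3233988 + Q(x(7), 957)) + 2753259 = (3233988 - 45/(4*(12 + 7))) + 2753259 = (3233988 - 45/4/19) + 2753259 = (3233988 - 45/4*1/19) + 2753259 = (3233988 - 45/76) + 2753259 = 245783043/76 + 2753259 = 455030727/76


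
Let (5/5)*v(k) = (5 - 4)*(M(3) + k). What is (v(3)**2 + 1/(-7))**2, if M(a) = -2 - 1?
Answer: 1/49 ≈ 0.020408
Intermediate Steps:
M(a) = -3
v(k) = -3 + k (v(k) = (5 - 4)*(-3 + k) = 1*(-3 + k) = -3 + k)
(v(3)**2 + 1/(-7))**2 = ((-3 + 3)**2 + 1/(-7))**2 = (0**2 - 1/7)**2 = (0 - 1/7)**2 = (-1/7)**2 = 1/49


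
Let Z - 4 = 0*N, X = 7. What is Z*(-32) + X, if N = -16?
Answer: -121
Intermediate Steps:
Z = 4 (Z = 4 + 0*(-16) = 4 + 0 = 4)
Z*(-32) + X = 4*(-32) + 7 = -128 + 7 = -121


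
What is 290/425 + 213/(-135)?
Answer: -137/153 ≈ -0.89542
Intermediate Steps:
290/425 + 213/(-135) = 290*(1/425) + 213*(-1/135) = 58/85 - 71/45 = -137/153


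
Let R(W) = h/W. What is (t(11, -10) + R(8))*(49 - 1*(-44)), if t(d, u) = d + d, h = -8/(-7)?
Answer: 14415/7 ≈ 2059.3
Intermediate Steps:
h = 8/7 (h = -8*(-⅐) = 8/7 ≈ 1.1429)
t(d, u) = 2*d
R(W) = 8/(7*W)
(t(11, -10) + R(8))*(49 - 1*(-44)) = (2*11 + (8/7)/8)*(49 - 1*(-44)) = (22 + (8/7)*(⅛))*(49 + 44) = (22 + ⅐)*93 = (155/7)*93 = 14415/7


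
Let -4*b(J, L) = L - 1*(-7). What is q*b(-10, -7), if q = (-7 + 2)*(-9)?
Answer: 0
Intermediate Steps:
b(J, L) = -7/4 - L/4 (b(J, L) = -(L - 1*(-7))/4 = -(L + 7)/4 = -(7 + L)/4 = -7/4 - L/4)
q = 45 (q = -5*(-9) = 45)
q*b(-10, -7) = 45*(-7/4 - ¼*(-7)) = 45*(-7/4 + 7/4) = 45*0 = 0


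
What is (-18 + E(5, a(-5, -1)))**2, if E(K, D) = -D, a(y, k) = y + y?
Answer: 64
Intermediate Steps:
a(y, k) = 2*y
(-18 + E(5, a(-5, -1)))**2 = (-18 - 2*(-5))**2 = (-18 - 1*(-10))**2 = (-18 + 10)**2 = (-8)**2 = 64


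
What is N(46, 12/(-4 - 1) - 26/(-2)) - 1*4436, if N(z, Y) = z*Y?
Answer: -19742/5 ≈ -3948.4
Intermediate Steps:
N(z, Y) = Y*z
N(46, 12/(-4 - 1) - 26/(-2)) - 1*4436 = (12/(-4 - 1) - 26/(-2))*46 - 1*4436 = (12/(-5) - 26*(-½))*46 - 4436 = (12*(-⅕) + 13)*46 - 4436 = (-12/5 + 13)*46 - 4436 = (53/5)*46 - 4436 = 2438/5 - 4436 = -19742/5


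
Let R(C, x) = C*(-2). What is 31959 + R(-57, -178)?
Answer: 32073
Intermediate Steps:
R(C, x) = -2*C
31959 + R(-57, -178) = 31959 - 2*(-57) = 31959 + 114 = 32073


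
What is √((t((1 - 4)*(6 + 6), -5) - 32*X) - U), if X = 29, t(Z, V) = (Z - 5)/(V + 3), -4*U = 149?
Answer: 59*I/2 ≈ 29.5*I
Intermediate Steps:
U = -149/4 (U = -¼*149 = -149/4 ≈ -37.250)
t(Z, V) = (-5 + Z)/(3 + V)
√((t((1 - 4)*(6 + 6), -5) - 32*X) - U) = √(((-5 + (1 - 4)*(6 + 6))/(3 - 5) - 32*29) - 1*(-149/4)) = √(((-5 - 3*12)/(-2) - 928) + 149/4) = √((-(-5 - 36)/2 - 928) + 149/4) = √((-½*(-41) - 928) + 149/4) = √((41/2 - 928) + 149/4) = √(-1815/2 + 149/4) = √(-3481/4) = 59*I/2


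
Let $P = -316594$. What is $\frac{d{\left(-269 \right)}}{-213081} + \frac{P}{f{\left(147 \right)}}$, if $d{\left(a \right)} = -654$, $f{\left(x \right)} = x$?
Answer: $- \frac{22486689992}{10440969} \approx -2153.7$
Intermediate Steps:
$\frac{d{\left(-269 \right)}}{-213081} + \frac{P}{f{\left(147 \right)}} = - \frac{654}{-213081} - \frac{316594}{147} = \left(-654\right) \left(- \frac{1}{213081}\right) - \frac{316594}{147} = \frac{218}{71027} - \frac{316594}{147} = - \frac{22486689992}{10440969}$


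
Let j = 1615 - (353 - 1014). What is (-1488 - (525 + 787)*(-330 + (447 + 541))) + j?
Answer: -862508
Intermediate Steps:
j = 2276 (j = 1615 - 1*(-661) = 1615 + 661 = 2276)
(-1488 - (525 + 787)*(-330 + (447 + 541))) + j = (-1488 - (525 + 787)*(-330 + (447 + 541))) + 2276 = (-1488 - 1312*(-330 + 988)) + 2276 = (-1488 - 1312*658) + 2276 = (-1488 - 1*863296) + 2276 = (-1488 - 863296) + 2276 = -864784 + 2276 = -862508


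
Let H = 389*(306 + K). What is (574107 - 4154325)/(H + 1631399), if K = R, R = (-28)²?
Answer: -3580218/2055409 ≈ -1.7419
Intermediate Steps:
R = 784
K = 784
H = 424010 (H = 389*(306 + 784) = 389*1090 = 424010)
(574107 - 4154325)/(H + 1631399) = (574107 - 4154325)/(424010 + 1631399) = -3580218/2055409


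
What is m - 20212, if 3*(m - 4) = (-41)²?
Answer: -58943/3 ≈ -19648.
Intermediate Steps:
m = 1693/3 (m = 4 + (⅓)*(-41)² = 4 + (⅓)*1681 = 4 + 1681/3 = 1693/3 ≈ 564.33)
m - 20212 = 1693/3 - 20212 = -58943/3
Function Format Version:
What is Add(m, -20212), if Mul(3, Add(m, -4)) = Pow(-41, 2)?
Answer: Rational(-58943, 3) ≈ -19648.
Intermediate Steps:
m = Rational(1693, 3) (m = Add(4, Mul(Rational(1, 3), Pow(-41, 2))) = Add(4, Mul(Rational(1, 3), 1681)) = Add(4, Rational(1681, 3)) = Rational(1693, 3) ≈ 564.33)
Add(m, -20212) = Add(Rational(1693, 3), -20212) = Rational(-58943, 3)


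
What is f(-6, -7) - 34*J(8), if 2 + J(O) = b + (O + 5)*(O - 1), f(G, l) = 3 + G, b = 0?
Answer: -3029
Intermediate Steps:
J(O) = -2 + (-1 + O)*(5 + O) (J(O) = -2 + (0 + (O + 5)*(O - 1)) = -2 + (0 + (5 + O)*(-1 + O)) = -2 + (0 + (-1 + O)*(5 + O)) = -2 + (-1 + O)*(5 + O))
f(-6, -7) - 34*J(8) = (3 - 6) - 34*(-7 + 8² + 4*8) = -3 - 34*(-7 + 64 + 32) = -3 - 34*89 = -3 - 3026 = -3029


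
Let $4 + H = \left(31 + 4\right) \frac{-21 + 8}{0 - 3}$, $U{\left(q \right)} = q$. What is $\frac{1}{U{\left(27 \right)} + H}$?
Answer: $\frac{3}{524} \approx 0.0057252$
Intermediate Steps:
$H = \frac{443}{3}$ ($H = -4 + \left(31 + 4\right) \frac{-21 + 8}{0 - 3} = -4 + 35 \left(- \frac{13}{-3}\right) = -4 + 35 \left(\left(-13\right) \left(- \frac{1}{3}\right)\right) = -4 + 35 \cdot \frac{13}{3} = -4 + \frac{455}{3} = \frac{443}{3} \approx 147.67$)
$\frac{1}{U{\left(27 \right)} + H} = \frac{1}{27 + \frac{443}{3}} = \frac{1}{\frac{524}{3}} = \frac{3}{524}$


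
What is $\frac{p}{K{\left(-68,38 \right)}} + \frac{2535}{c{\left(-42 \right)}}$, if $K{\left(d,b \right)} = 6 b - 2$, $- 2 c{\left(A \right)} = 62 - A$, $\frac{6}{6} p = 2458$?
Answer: $- \frac{17119}{452} \approx -37.874$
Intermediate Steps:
$p = 2458$
$c{\left(A \right)} = -31 + \frac{A}{2}$ ($c{\left(A \right)} = - \frac{62 - A}{2} = -31 + \frac{A}{2}$)
$K{\left(d,b \right)} = -2 + 6 b$
$\frac{p}{K{\left(-68,38 \right)}} + \frac{2535}{c{\left(-42 \right)}} = \frac{2458}{-2 + 6 \cdot 38} + \frac{2535}{-31 + \frac{1}{2} \left(-42\right)} = \frac{2458}{-2 + 228} + \frac{2535}{-31 - 21} = \frac{2458}{226} + \frac{2535}{-52} = 2458 \cdot \frac{1}{226} + 2535 \left(- \frac{1}{52}\right) = \frac{1229}{113} - \frac{195}{4} = - \frac{17119}{452}$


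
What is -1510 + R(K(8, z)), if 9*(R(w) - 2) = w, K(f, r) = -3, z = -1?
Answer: -4525/3 ≈ -1508.3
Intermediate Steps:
R(w) = 2 + w/9
-1510 + R(K(8, z)) = -1510 + (2 + (⅑)*(-3)) = -1510 + (2 - ⅓) = -1510 + 5/3 = -4525/3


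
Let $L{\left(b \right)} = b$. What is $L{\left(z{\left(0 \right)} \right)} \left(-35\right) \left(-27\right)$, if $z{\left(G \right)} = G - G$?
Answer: $0$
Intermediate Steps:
$z{\left(G \right)} = 0$
$L{\left(z{\left(0 \right)} \right)} \left(-35\right) \left(-27\right) = 0 \left(-35\right) \left(-27\right) = 0 \left(-27\right) = 0$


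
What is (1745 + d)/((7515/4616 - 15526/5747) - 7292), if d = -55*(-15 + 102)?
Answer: 121271552/290934983 ≈ 0.41683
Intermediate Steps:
d = -4785 (d = -55*87 = -4785)
(1745 + d)/((7515/4616 - 15526/5747) - 7292) = (1745 - 4785)/((7515/4616 - 15526/5747) - 7292) = -3040/((7515*(1/4616) - 15526*1/5747) - 7292) = -3040/((7515/4616 - 2218/821) - 7292) = -3040/(-4068473/3789736 - 7292) = -3040/(-27638823385/3789736) = -3040*(-3789736/27638823385) = 121271552/290934983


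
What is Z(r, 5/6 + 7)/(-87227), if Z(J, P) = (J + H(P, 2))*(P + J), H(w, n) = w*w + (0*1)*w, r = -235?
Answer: -1217159/2691576 ≈ -0.45221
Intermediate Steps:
H(w, n) = w² (H(w, n) = w² + 0*w = w² + 0 = w²)
Z(J, P) = (J + P)*(J + P²) (Z(J, P) = (J + P²)*(P + J) = (J + P²)*(J + P) = (J + P)*(J + P²))
Z(r, 5/6 + 7)/(-87227) = ((-235)² + (5/6 + 7)³ - 235*(5/6 + 7) - 235*(5/6 + 7)²)/(-87227) = (55225 + (5*(⅙) + 7)³ - 235*(5*(⅙) + 7) - 235*(5*(⅙) + 7)²)*(-1/87227) = (55225 + (⅚ + 7)³ - 235*(⅚ + 7) - 235*(⅚ + 7)²)*(-1/87227) = (55225 + (47/6)³ - 235*47/6 - 235*(47/6)²)*(-1/87227) = (55225 + 103823/216 - 11045/6 - 235*2209/36)*(-1/87227) = (55225 + 103823/216 - 11045/6 - 519115/36)*(-1/87227) = (8520113/216)*(-1/87227) = -1217159/2691576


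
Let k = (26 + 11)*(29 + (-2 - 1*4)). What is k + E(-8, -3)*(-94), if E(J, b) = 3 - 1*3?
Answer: 851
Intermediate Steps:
E(J, b) = 0 (E(J, b) = 3 - 3 = 0)
k = 851 (k = 37*(29 + (-2 - 4)) = 37*(29 - 6) = 37*23 = 851)
k + E(-8, -3)*(-94) = 851 + 0*(-94) = 851 + 0 = 851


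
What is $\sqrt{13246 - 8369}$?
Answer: $\sqrt{4877} \approx 69.836$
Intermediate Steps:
$\sqrt{13246 - 8369} = \sqrt{4877}$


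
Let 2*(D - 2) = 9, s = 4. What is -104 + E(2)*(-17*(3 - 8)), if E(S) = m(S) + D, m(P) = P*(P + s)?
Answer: 2937/2 ≈ 1468.5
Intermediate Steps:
m(P) = P*(4 + P) (m(P) = P*(P + 4) = P*(4 + P))
D = 13/2 (D = 2 + (1/2)*9 = 2 + 9/2 = 13/2 ≈ 6.5000)
E(S) = 13/2 + S*(4 + S) (E(S) = S*(4 + S) + 13/2 = 13/2 + S*(4 + S))
-104 + E(2)*(-17*(3 - 8)) = -104 + (13/2 + 2*(4 + 2))*(-17*(3 - 8)) = -104 + (13/2 + 2*6)*(-17*(-5)) = -104 + (13/2 + 12)*85 = -104 + (37/2)*85 = -104 + 3145/2 = 2937/2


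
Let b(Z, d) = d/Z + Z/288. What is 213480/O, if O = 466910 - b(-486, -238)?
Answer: 830010240/1815350737 ≈ 0.45722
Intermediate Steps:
b(Z, d) = Z/288 + d/Z (b(Z, d) = d/Z + Z*(1/288) = d/Z + Z/288 = Z/288 + d/Z)
O = 1815350737/3888 (O = 466910 - ((1/288)*(-486) - 238/(-486)) = 466910 - (-27/16 - 238*(-1/486)) = 466910 - (-27/16 + 119/243) = 466910 - 1*(-4657/3888) = 466910 + 4657/3888 = 1815350737/3888 ≈ 4.6691e+5)
213480/O = 213480/(1815350737/3888) = 213480*(3888/1815350737) = 830010240/1815350737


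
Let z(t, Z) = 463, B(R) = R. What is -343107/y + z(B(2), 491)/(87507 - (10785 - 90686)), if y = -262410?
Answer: 9593392081/7321588880 ≈ 1.3103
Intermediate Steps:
-343107/y + z(B(2), 491)/(87507 - (10785 - 90686)) = -343107/(-262410) + 463/(87507 - (10785 - 90686)) = -343107*(-1/262410) + 463/(87507 - 1*(-79901)) = 114369/87470 + 463/(87507 + 79901) = 114369/87470 + 463/167408 = 9593392081/7321588880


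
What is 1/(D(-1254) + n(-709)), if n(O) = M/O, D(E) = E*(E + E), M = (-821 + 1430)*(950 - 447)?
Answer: 709/2229521361 ≈ 3.1801e-7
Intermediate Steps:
M = 306327 (M = 609*503 = 306327)
D(E) = 2*E² (D(E) = E*(2*E) = 2*E²)
n(O) = 306327/O
1/(D(-1254) + n(-709)) = 1/(2*(-1254)² + 306327/(-709)) = 1/(2*1572516 + 306327*(-1/709)) = 1/(3145032 - 306327/709) = 1/(2229521361/709) = 709/2229521361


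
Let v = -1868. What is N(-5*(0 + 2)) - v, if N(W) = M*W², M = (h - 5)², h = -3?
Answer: 8268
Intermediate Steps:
M = 64 (M = (-3 - 5)² = (-8)² = 64)
N(W) = 64*W²
N(-5*(0 + 2)) - v = 64*(-5*(0 + 2))² - 1*(-1868) = 64*(-5*2)² + 1868 = 64*(-10)² + 1868 = 64*100 + 1868 = 6400 + 1868 = 8268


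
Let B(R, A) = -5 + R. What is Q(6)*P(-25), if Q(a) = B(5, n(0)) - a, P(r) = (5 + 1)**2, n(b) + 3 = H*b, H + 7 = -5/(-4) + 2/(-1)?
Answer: -216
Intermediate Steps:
H = -31/4 (H = -7 + (-5/(-4) + 2/(-1)) = -7 + (-5*(-1/4) + 2*(-1)) = -7 + (5/4 - 2) = -7 - 3/4 = -31/4 ≈ -7.7500)
n(b) = -3 - 31*b/4
P(r) = 36 (P(r) = 6**2 = 36)
Q(a) = -a (Q(a) = (-5 + 5) - a = 0 - a = -a)
Q(6)*P(-25) = -1*6*36 = -6*36 = -216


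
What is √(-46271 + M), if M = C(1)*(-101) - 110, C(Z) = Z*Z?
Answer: I*√46482 ≈ 215.6*I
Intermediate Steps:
C(Z) = Z²
M = -211 (M = 1²*(-101) - 110 = 1*(-101) - 110 = -101 - 110 = -211)
√(-46271 + M) = √(-46271 - 211) = √(-46482) = I*√46482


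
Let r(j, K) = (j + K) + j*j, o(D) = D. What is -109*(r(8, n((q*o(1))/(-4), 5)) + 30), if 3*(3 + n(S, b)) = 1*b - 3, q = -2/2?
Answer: -32591/3 ≈ -10864.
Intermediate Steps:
q = -1 (q = -2*½ = -1)
n(S, b) = -4 + b/3 (n(S, b) = -3 + (1*b - 3)/3 = -3 + (b - 3)/3 = -3 + (-3 + b)/3 = -3 + (-1 + b/3) = -4 + b/3)
r(j, K) = K + j + j² (r(j, K) = (K + j) + j² = K + j + j²)
-109*(r(8, n((q*o(1))/(-4), 5)) + 30) = -109*(((-4 + (⅓)*5) + 8 + 8²) + 30) = -109*(((-4 + 5/3) + 8 + 64) + 30) = -109*((-7/3 + 8 + 64) + 30) = -109*(209/3 + 30) = -109*299/3 = -32591/3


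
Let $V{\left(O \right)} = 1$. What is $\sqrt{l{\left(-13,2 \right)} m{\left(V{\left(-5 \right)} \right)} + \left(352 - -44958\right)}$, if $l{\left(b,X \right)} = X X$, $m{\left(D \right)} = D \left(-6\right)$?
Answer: $\sqrt{45286} \approx 212.81$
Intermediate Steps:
$m{\left(D \right)} = - 6 D$
$l{\left(b,X \right)} = X^{2}$
$\sqrt{l{\left(-13,2 \right)} m{\left(V{\left(-5 \right)} \right)} + \left(352 - -44958\right)} = \sqrt{2^{2} \left(\left(-6\right) 1\right) + \left(352 - -44958\right)} = \sqrt{4 \left(-6\right) + \left(352 + 44958\right)} = \sqrt{-24 + 45310} = \sqrt{45286}$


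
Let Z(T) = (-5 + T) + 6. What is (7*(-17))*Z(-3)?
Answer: 238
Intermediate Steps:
Z(T) = 1 + T
(7*(-17))*Z(-3) = (7*(-17))*(1 - 3) = -119*(-2) = 238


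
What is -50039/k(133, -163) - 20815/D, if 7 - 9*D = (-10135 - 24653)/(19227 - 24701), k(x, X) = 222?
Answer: -22783137505/78366 ≈ -2.9073e+5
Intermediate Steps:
D = 1765/24633 (D = 7/9 - (-10135 - 24653)/(9*(19227 - 24701)) = 7/9 - (-11596)/(3*(-5474)) = 7/9 - (-11596)*(-1)/(3*5474) = 7/9 - 1/9*17394/2737 = 7/9 - 5798/8211 = 1765/24633 ≈ 0.071652)
-50039/k(133, -163) - 20815/D = -50039/222 - 20815/1765/24633 = -50039*1/222 - 20815*24633/1765 = -50039/222 - 102547179/353 = -22783137505/78366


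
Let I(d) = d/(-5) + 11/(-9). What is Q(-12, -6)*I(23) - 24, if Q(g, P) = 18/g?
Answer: -229/15 ≈ -15.267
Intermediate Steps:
I(d) = -11/9 - d/5 (I(d) = d*(-1/5) + 11*(-1/9) = -d/5 - 11/9 = -11/9 - d/5)
Q(-12, -6)*I(23) - 24 = (18/(-12))*(-11/9 - 1/5*23) - 24 = (18*(-1/12))*(-11/9 - 23/5) - 24 = -3/2*(-262/45) - 24 = 131/15 - 24 = -229/15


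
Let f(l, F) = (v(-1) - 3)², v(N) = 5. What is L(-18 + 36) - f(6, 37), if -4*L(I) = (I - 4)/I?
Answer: -151/36 ≈ -4.1944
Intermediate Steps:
f(l, F) = 4 (f(l, F) = (5 - 3)² = 2² = 4)
L(I) = -(-4 + I)/(4*I) (L(I) = -(I - 4)/(4*I) = -(-4 + I)/(4*I))
L(-18 + 36) - f(6, 37) = (4 - (-18 + 36))/(4*(-18 + 36)) - 1*4 = (¼)*(4 - 1*18)/18 - 4 = (¼)*(1/18)*(4 - 18) - 4 = (¼)*(1/18)*(-14) - 4 = -7/36 - 4 = -151/36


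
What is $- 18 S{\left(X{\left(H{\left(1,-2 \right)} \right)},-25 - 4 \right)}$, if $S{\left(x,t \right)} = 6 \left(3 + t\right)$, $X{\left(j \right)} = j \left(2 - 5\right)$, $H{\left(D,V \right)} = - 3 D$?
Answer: $2808$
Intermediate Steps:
$X{\left(j \right)} = - 3 j$ ($X{\left(j \right)} = j \left(-3\right) = - 3 j$)
$S{\left(x,t \right)} = 18 + 6 t$
$- 18 S{\left(X{\left(H{\left(1,-2 \right)} \right)},-25 - 4 \right)} = - 18 \left(18 + 6 \left(-25 - 4\right)\right) = - 18 \left(18 + 6 \left(-29\right)\right) = - 18 \left(18 - 174\right) = \left(-18\right) \left(-156\right) = 2808$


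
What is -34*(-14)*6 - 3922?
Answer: -1066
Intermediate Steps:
-34*(-14)*6 - 3922 = 476*6 - 3922 = 2856 - 3922 = -1066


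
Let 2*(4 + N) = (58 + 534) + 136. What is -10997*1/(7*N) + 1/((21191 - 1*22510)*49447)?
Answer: -102461551963/23479413480 ≈ -4.3639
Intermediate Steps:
N = 360 (N = -4 + ((58 + 534) + 136)/2 = -4 + (592 + 136)/2 = -4 + (½)*728 = -4 + 364 = 360)
-10997*1/(7*N) + 1/((21191 - 1*22510)*49447) = -10997/(7*360) + 1/((21191 - 1*22510)*49447) = -10997/2520 + (1/49447)/(21191 - 22510) = -10997*1/2520 + (1/49447)/(-1319) = -1571/360 - 1/1319*1/49447 = -1571/360 - 1/65220593 = -102461551963/23479413480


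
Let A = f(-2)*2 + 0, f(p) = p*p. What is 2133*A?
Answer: 17064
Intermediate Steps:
f(p) = p²
A = 8 (A = (-2)²*2 + 0 = 4*2 + 0 = 8 + 0 = 8)
2133*A = 2133*8 = 17064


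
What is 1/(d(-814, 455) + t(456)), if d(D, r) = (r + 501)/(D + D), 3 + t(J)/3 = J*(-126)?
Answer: -407/70157678 ≈ -5.8012e-6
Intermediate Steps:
t(J) = -9 - 378*J (t(J) = -9 + 3*(J*(-126)) = -9 + 3*(-126*J) = -9 - 378*J)
d(D, r) = (501 + r)/(2*D) (d(D, r) = (501 + r)/((2*D)) = (501 + r)*(1/(2*D)) = (501 + r)/(2*D))
1/(d(-814, 455) + t(456)) = 1/((½)*(501 + 455)/(-814) + (-9 - 378*456)) = 1/((½)*(-1/814)*956 + (-9 - 172368)) = 1/(-239/407 - 172377) = 1/(-70157678/407) = -407/70157678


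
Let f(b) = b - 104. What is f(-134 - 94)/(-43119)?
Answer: 332/43119 ≈ 0.0076996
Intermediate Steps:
f(b) = -104 + b
f(-134 - 94)/(-43119) = (-104 + (-134 - 94))/(-43119) = (-104 - 228)*(-1/43119) = -332*(-1/43119) = 332/43119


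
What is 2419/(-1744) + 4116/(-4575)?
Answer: -6081743/2659600 ≈ -2.2867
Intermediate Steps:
2419/(-1744) + 4116/(-4575) = 2419*(-1/1744) + 4116*(-1/4575) = -2419/1744 - 1372/1525 = -6081743/2659600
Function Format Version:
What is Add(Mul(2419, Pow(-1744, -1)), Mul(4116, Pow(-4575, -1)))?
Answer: Rational(-6081743, 2659600) ≈ -2.2867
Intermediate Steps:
Add(Mul(2419, Pow(-1744, -1)), Mul(4116, Pow(-4575, -1))) = Add(Mul(2419, Rational(-1, 1744)), Mul(4116, Rational(-1, 4575))) = Add(Rational(-2419, 1744), Rational(-1372, 1525)) = Rational(-6081743, 2659600)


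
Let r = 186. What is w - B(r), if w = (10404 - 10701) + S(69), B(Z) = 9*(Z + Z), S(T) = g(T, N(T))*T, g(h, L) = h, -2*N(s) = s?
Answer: 1116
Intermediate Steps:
N(s) = -s/2
S(T) = T² (S(T) = T*T = T²)
B(Z) = 18*Z (B(Z) = 9*(2*Z) = 18*Z)
w = 4464 (w = (10404 - 10701) + 69² = -297 + 4761 = 4464)
w - B(r) = 4464 - 18*186 = 4464 - 1*3348 = 4464 - 3348 = 1116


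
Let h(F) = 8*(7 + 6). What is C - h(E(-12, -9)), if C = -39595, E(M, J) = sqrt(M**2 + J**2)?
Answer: -39699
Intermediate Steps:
E(M, J) = sqrt(J**2 + M**2)
h(F) = 104 (h(F) = 8*13 = 104)
C - h(E(-12, -9)) = -39595 - 1*104 = -39595 - 104 = -39699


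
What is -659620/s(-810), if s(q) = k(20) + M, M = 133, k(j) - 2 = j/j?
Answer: -164905/34 ≈ -4850.1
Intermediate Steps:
k(j) = 3 (k(j) = 2 + j/j = 2 + 1 = 3)
s(q) = 136 (s(q) = 3 + 133 = 136)
-659620/s(-810) = -659620/136 = -659620*1/136 = -164905/34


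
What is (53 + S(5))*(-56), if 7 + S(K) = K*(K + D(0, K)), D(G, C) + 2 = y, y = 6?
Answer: -5096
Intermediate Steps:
D(G, C) = 4 (D(G, C) = -2 + 6 = 4)
S(K) = -7 + K*(4 + K) (S(K) = -7 + K*(K + 4) = -7 + K*(4 + K))
(53 + S(5))*(-56) = (53 + (-7 + 5² + 4*5))*(-56) = (53 + (-7 + 25 + 20))*(-56) = (53 + 38)*(-56) = 91*(-56) = -5096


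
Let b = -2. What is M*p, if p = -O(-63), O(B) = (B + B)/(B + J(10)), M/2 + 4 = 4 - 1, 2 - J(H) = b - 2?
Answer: 84/19 ≈ 4.4211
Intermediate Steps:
J(H) = 6 (J(H) = 2 - (-2 - 2) = 2 - 1*(-4) = 2 + 4 = 6)
M = -2 (M = -8 + 2*(4 - 1) = -8 + 2*3 = -8 + 6 = -2)
O(B) = 2*B/(6 + B) (O(B) = (B + B)/(B + 6) = (2*B)/(6 + B) = 2*B/(6 + B))
p = -42/19 (p = -2*(-63)/(6 - 63) = -2*(-63)/(-57) = -2*(-63)*(-1)/57 = -1*42/19 = -42/19 ≈ -2.2105)
M*p = -2*(-42/19) = 84/19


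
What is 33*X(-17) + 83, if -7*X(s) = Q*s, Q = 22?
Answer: 12923/7 ≈ 1846.1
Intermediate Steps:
X(s) = -22*s/7
33*X(-17) + 83 = 33*(-22/7*(-17)) + 83 = 33*(374/7) + 83 = 12342/7 + 83 = 12923/7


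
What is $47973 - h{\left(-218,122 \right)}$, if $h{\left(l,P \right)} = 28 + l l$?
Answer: $421$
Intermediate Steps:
$h{\left(l,P \right)} = 28 + l^{2}$
$47973 - h{\left(-218,122 \right)} = 47973 - \left(28 + \left(-218\right)^{2}\right) = 47973 - \left(28 + 47524\right) = 47973 - 47552 = 421$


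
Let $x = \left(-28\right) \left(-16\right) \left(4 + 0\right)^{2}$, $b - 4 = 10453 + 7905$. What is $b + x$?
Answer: $25530$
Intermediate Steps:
$b = 18362$ ($b = 4 + \left(10453 + 7905\right) = 4 + 18358 = 18362$)
$x = 7168$ ($x = 448 \cdot 4^{2} = 448 \cdot 16 = 7168$)
$b + x = 18362 + 7168 = 25530$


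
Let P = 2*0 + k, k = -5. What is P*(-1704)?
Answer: 8520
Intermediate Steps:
P = -5 (P = 2*0 - 5 = 0 - 5 = -5)
P*(-1704) = -5*(-1704) = 8520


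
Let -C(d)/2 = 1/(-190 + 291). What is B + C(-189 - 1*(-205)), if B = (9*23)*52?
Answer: 1087162/101 ≈ 10764.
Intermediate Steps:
C(d) = -2/101 (C(d) = -2/(-190 + 291) = -2/101)
B = 10764 (B = 207*52 = 10764)
B + C(-189 - 1*(-205)) = 10764 - 2/101 = 1087162/101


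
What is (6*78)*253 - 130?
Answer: 118274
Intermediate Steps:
(6*78)*253 - 130 = 468*253 - 130 = 118404 - 130 = 118274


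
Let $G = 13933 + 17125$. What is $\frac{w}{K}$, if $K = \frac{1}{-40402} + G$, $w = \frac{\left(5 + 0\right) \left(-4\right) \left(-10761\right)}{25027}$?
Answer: $\frac{1739063688}{6280802523701} \approx 0.00027689$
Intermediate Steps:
$G = 31058$
$w = \frac{215220}{25027}$ ($w = 5 \left(-4\right) \left(-10761\right) \frac{1}{25027} = \left(-20\right) \left(-10761\right) \frac{1}{25027} = 215220 \cdot \frac{1}{25027} = \frac{215220}{25027} \approx 8.5995$)
$K = \frac{1254805315}{40402}$ ($K = \frac{1}{-40402} + 31058 = - \frac{1}{40402} + 31058 = \frac{1254805315}{40402} \approx 31058.0$)
$\frac{w}{K} = \frac{215220}{25027 \cdot \frac{1254805315}{40402}} = \frac{215220}{25027} \cdot \frac{40402}{1254805315} = \frac{1739063688}{6280802523701}$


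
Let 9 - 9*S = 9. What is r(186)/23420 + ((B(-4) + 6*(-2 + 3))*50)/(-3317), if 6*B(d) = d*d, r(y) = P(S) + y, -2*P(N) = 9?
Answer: -57279787/466104840 ≈ -0.12289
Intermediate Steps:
S = 0 (S = 1 - 1/9*9 = 1 - 1 = 0)
P(N) = -9/2 (P(N) = -1/2*9 = -9/2)
r(y) = -9/2 + y
B(d) = d**2/6 (B(d) = (d*d)/6 = d**2/6)
r(186)/23420 + ((B(-4) + 6*(-2 + 3))*50)/(-3317) = (-9/2 + 186)/23420 + (((1/6)*(-4)**2 + 6*(-2 + 3))*50)/(-3317) = (363/2)*(1/23420) + (((1/6)*16 + 6*1)*50)*(-1/3317) = 363/46840 + ((8/3 + 6)*50)*(-1/3317) = 363/46840 + ((26/3)*50)*(-1/3317) = 363/46840 + (1300/3)*(-1/3317) = 363/46840 - 1300/9951 = -57279787/466104840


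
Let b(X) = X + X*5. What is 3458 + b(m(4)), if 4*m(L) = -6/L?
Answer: 13823/4 ≈ 3455.8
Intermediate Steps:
m(L) = -3/(2*L) (m(L) = (-6/L)/4 = -3/(2*L))
b(X) = 6*X (b(X) = X + 5*X = 6*X)
3458 + b(m(4)) = 3458 + 6*(-3/2/4) = 3458 + 6*(-3/2*¼) = 3458 + 6*(-3/8) = 3458 - 9/4 = 13823/4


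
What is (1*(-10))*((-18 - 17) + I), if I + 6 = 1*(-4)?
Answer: 450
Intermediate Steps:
I = -10 (I = -6 + 1*(-4) = -6 - 4 = -10)
(1*(-10))*((-18 - 17) + I) = (1*(-10))*((-18 - 17) - 10) = -10*(-35 - 10) = -10*(-45) = 450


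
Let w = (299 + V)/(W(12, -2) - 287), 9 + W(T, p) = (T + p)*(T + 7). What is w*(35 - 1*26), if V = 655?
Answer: -81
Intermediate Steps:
W(T, p) = -9 + (7 + T)*(T + p) (W(T, p) = -9 + (T + p)*(T + 7) = -9 + (T + p)*(7 + T) = -9 + (7 + T)*(T + p))
w = -9 (w = (299 + 655)/((-9 + 12² + 7*12 + 7*(-2) + 12*(-2)) - 287) = 954/((-9 + 144 + 84 - 14 - 24) - 287) = 954/(181 - 287) = 954/(-106) = 954*(-1/106) = -9)
w*(35 - 1*26) = -9*(35 - 1*26) = -9*(35 - 26) = -9*9 = -81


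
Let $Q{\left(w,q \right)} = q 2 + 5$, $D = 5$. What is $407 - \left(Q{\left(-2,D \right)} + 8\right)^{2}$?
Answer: $-122$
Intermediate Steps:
$Q{\left(w,q \right)} = 5 + 2 q$ ($Q{\left(w,q \right)} = 2 q + 5 = 5 + 2 q$)
$407 - \left(Q{\left(-2,D \right)} + 8\right)^{2} = 407 - \left(\left(5 + 2 \cdot 5\right) + 8\right)^{2} = 407 - \left(\left(5 + 10\right) + 8\right)^{2} = 407 - \left(15 + 8\right)^{2} = 407 - 23^{2} = 407 - 529 = -122$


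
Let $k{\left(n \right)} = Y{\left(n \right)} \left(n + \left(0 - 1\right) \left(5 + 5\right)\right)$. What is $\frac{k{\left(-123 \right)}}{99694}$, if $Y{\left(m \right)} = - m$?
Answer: $- \frac{2337}{14242} \approx -0.16409$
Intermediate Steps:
$k{\left(n \right)} = - n \left(-10 + n\right)$ ($k{\left(n \right)} = - n \left(n + \left(0 - 1\right) \left(5 + 5\right)\right) = - n \left(n - 10\right) = - n \left(-10 + n\right)$)
$\frac{k{\left(-123 \right)}}{99694} = \frac{\left(-123\right) \left(10 - -123\right)}{99694} = - 123 \left(10 + 123\right) \frac{1}{99694} = \left(-123\right) 133 \cdot \frac{1}{99694} = \left(-16359\right) \frac{1}{99694} = - \frac{2337}{14242}$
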